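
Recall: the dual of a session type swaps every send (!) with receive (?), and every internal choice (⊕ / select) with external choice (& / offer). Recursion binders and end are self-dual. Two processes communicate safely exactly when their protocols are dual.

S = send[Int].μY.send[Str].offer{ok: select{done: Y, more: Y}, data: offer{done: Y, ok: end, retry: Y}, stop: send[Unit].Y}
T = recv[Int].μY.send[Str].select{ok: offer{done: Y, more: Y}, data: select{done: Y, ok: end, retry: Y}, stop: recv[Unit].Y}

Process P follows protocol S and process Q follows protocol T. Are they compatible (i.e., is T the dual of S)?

send[Int] ‖ recv[Int]  ok
  μY ‖ μY  ok (binder kept)
    send[Str] ‖ send[Str]  ✗ same direction on both sides — not dual

NO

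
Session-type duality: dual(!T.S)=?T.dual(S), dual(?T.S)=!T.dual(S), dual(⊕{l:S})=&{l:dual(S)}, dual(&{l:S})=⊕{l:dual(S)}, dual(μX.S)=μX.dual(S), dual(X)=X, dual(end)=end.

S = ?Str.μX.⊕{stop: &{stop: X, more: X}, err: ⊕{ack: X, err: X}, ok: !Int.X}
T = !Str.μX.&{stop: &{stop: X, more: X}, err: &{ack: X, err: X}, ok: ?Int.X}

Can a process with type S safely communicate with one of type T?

NO

?Str vs !Str  ok
  μX vs μX  ok (binder kept)
    ⊕{stop,err,ok} vs &{stop,err,ok}  ok label sets agree
      case stop:
        &{stop,more} vs &{stop,more}  ✗ choice polarity not flipped — not dual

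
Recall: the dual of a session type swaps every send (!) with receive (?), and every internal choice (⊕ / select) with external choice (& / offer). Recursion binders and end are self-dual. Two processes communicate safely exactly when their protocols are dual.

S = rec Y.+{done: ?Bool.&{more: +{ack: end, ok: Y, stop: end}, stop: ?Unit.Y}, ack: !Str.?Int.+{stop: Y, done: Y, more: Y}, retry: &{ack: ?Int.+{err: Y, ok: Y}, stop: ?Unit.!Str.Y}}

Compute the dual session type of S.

rec Y.&{done: !Bool.+{more: &{ack: end, ok: Y, stop: end}, stop: !Unit.Y}, ack: ?Str.!Int.&{stop: Y, done: Y, more: Y}, retry: +{ack: !Int.&{err: Y, ok: Y}, stop: !Unit.?Str.Y}}

rec Y ↦ rec Y  (μ self-dual)
  +{done,ack,retry} ↦ &{done,ack,retry}  (⊕→&)
    • done:
      ?Bool ↦ !Bool
        &{more,stop} ↦ +{more,stop}  (offer→select)
          • more:
            +{ack,ok,stop} ↦ &{ack,ok,stop}  (⊕→&)
              • ack:
                dual(end) = end
              • ok:
                dual(Y) = Y
              • stop:
                dual(end) = end
          • stop:
            ?Unit ↦ !Unit
              dual(Y) = Y
    • ack:
      !Str ↦ ?Str
        ?Int ↦ !Int
          +{stop,done,more} ↦ &{stop,done,more}  (⊕→&)
            • stop:
              dual(Y) = Y
            • done:
              dual(Y) = Y
            • more:
              dual(Y) = Y
    • retry:
      &{ack,stop} ↦ +{ack,stop}  (offer→select)
        • ack:
          ?Int ↦ !Int
            +{err,ok} ↦ &{err,ok}  (⊕→&)
              • err:
                dual(Y) = Y
              • ok:
                dual(Y) = Y
        • stop:
          ?Unit ↦ !Unit
            !Str ↦ ?Str
              dual(Y) = Y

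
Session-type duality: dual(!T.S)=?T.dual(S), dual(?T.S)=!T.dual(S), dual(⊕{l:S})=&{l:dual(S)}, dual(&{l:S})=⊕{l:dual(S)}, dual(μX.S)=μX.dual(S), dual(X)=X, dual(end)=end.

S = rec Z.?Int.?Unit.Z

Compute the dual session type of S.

rec Z → rec Z  (binder kept)
  ?Int → !Int
    ?Unit → !Unit
      Z self-dual

rec Z.!Int.!Unit.Z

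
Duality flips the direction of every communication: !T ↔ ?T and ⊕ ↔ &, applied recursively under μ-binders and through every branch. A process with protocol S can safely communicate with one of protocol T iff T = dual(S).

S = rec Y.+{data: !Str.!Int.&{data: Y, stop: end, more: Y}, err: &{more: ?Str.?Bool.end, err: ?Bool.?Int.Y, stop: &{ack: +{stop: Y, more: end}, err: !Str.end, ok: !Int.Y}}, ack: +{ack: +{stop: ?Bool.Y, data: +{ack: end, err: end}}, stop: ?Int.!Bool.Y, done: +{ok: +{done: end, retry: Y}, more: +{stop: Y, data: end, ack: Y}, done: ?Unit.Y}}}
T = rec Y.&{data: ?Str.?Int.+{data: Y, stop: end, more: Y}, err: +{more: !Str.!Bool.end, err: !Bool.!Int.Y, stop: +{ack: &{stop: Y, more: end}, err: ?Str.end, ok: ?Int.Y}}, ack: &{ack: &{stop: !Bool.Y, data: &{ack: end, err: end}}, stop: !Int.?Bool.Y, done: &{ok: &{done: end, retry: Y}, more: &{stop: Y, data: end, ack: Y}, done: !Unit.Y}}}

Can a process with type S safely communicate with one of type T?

YES

rec Y | rec Y  ✓ (binder kept)
  +{data,err,ack} | &{data,err,ack}  ✓ labels match
    [data]
      !Str | ?Str  ✓
        !Int | ?Int  ✓
          &{data,stop,more} | +{data,stop,more}  ✓ labels match
            [data]
              Y | Y  ✓
            [stop]
              end | end  ✓
            [more]
              Y | Y  ✓
    [err]
      &{more,err,stop} | +{more,err,stop}  ✓ labels match
        [more]
          ?Str | !Str  ✓
            ?Bool | !Bool  ✓
              end | end  ✓
        [err]
          ?Bool | !Bool  ✓
            ?Int | !Int  ✓
              Y | Y  ✓
        [stop]
          &{ack,err,ok} | +{ack,err,ok}  ✓ labels match
            [ack]
              +{stop,more} | &{stop,more}  ✓ labels match
                [stop]
                  Y | Y  ✓
                [more]
                  end | end  ✓
            [err]
              !Str | ?Str  ✓
                end | end  ✓
            [ok]
              !Int | ?Int  ✓
                Y | Y  ✓
    [ack]
      +{ack,stop,done} | &{ack,stop,done}  ✓ labels match
        [ack]
          +{stop,data} | &{stop,data}  ✓ labels match
            [stop]
              ?Bool | !Bool  ✓
                Y | Y  ✓
            [data]
              +{ack,err} | &{ack,err}  ✓ labels match
                [ack]
                  end | end  ✓
                [err]
                  end | end  ✓
        [stop]
          ?Int | !Int  ✓
            !Bool | ?Bool  ✓
              Y | Y  ✓
        [done]
          +{ok,more,done} | &{ok,more,done}  ✓ labels match
            [ok]
              +{done,retry} | &{done,retry}  ✓ labels match
                [done]
                  end | end  ✓
                [retry]
                  Y | Y  ✓
            [more]
              +{stop,data,ack} | &{stop,data,ack}  ✓ labels match
                [stop]
                  Y | Y  ✓
                [data]
                  end | end  ✓
                [ack]
                  Y | Y  ✓
            [done]
              ?Unit | !Unit  ✓
                Y | Y  ✓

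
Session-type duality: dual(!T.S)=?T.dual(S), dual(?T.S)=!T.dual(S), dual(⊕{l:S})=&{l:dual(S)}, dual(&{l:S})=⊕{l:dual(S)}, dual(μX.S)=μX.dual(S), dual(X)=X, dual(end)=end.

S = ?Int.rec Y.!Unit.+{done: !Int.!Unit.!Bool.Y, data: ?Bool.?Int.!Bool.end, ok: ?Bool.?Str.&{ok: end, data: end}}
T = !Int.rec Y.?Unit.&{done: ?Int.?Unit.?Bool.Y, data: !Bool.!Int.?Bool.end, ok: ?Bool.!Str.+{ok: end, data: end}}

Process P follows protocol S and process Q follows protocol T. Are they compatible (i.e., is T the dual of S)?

NO

?Int | !Int  ✓
  rec Y | rec Y  ✓ (rec unchanged)
    !Unit | ?Unit  ✓
      +{done,data,ok} | &{done,data,ok}  ✓ same labels
        [done]
          !Int | ?Int  ✓
            !Unit | ?Unit  ✓
              !Bool | ?Bool  ✓
                Y | Y  ✓
        [data]
          ?Bool | !Bool  ✓
            ?Int | !Int  ✓
              !Bool | ?Bool  ✓
                end | end  ✓
        [ok]
          ?Bool | ?Bool  ✗ same direction on both sides — not dual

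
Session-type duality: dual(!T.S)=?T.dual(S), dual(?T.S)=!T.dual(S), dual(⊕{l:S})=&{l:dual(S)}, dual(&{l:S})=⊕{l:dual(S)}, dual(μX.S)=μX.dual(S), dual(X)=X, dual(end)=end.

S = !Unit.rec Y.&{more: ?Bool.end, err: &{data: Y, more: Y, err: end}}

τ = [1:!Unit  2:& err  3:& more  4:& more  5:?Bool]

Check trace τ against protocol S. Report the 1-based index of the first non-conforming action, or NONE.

[1] !Unit  ✓  residual = rec Y.…
[2] & err  ✓  residual = &{data: rec Y.…, more: rec Y.…, err: end}
[3] & more  ✓  residual = rec Y.…
[4] & more  ✓  residual = ?Bool.end
[5] ?Bool  ✓  residual = end
trace exhausted — no violation

NONE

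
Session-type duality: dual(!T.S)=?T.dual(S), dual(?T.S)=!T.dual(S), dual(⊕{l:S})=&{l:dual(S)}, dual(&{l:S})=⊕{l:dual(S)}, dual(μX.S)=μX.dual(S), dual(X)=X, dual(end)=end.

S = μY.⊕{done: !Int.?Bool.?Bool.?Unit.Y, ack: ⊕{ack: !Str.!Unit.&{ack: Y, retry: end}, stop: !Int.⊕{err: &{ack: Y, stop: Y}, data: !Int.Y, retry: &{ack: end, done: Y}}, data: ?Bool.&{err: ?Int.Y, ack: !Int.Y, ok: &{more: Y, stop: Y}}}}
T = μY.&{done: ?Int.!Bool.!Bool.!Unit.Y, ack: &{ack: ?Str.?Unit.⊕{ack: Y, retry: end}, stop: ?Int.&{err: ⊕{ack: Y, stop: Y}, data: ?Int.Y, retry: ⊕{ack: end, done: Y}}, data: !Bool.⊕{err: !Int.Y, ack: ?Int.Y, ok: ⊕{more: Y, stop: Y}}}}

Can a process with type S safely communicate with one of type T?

μY vs μY  match (μ self-dual)
  ⊕{done,ack} vs &{done,ack}  match label sets agree
    • done:
      !Int vs ?Int  match
        ?Bool vs !Bool  match
          ?Bool vs !Bool  match
            ?Unit vs !Unit  match
              Y vs Y  match
    • ack:
      ⊕{ack,stop,data} vs &{ack,stop,data}  match label sets agree
        • ack:
          !Str vs ?Str  match
            !Unit vs ?Unit  match
              &{ack,retry} vs ⊕{ack,retry}  match label sets agree
                • ack:
                  Y vs Y  match
                • retry:
                  end vs end  match
        • stop:
          !Int vs ?Int  match
            ⊕{err,data,retry} vs &{err,data,retry}  match label sets agree
              • err:
                &{ack,stop} vs ⊕{ack,stop}  match label sets agree
                  • ack:
                    Y vs Y  match
                  • stop:
                    Y vs Y  match
              • data:
                !Int vs ?Int  match
                  Y vs Y  match
              • retry:
                &{ack,done} vs ⊕{ack,done}  match label sets agree
                  • ack:
                    end vs end  match
                  • done:
                    Y vs Y  match
        • data:
          ?Bool vs !Bool  match
            &{err,ack,ok} vs ⊕{err,ack,ok}  match label sets agree
              • err:
                ?Int vs !Int  match
                  Y vs Y  match
              • ack:
                !Int vs ?Int  match
                  Y vs Y  match
              • ok:
                &{more,stop} vs ⊕{more,stop}  match label sets agree
                  • more:
                    Y vs Y  match
                  • stop:
                    Y vs Y  match

YES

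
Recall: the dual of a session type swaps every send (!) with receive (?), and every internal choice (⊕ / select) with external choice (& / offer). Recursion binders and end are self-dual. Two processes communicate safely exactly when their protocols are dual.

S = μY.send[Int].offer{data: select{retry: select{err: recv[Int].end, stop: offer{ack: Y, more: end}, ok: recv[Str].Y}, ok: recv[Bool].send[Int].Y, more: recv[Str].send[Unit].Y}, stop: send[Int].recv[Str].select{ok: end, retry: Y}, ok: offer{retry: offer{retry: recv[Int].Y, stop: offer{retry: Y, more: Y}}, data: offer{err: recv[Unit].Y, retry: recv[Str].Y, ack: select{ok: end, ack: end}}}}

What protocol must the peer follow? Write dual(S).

μY ↦ μY  (μ self-dual)
  send[Int] ↦ recv[Int]
    offer{data,stop,ok} ↦ select{data,stop,ok}  (offer→select)
      case data:
        select{retry,ok,more} ↦ offer{retry,ok,more}  (internal→external)
          case retry:
            select{err,stop,ok} ↦ offer{err,stop,ok}  (internal→external)
              case err:
                recv[Int] ↦ send[Int]
                  end ↦ end
              case stop:
                offer{ack,more} ↦ select{ack,more}  (offer→select)
                  case ack:
                    Y ↦ Y
                  case more:
                    end ↦ end
              case ok:
                recv[Str] ↦ send[Str]
                  Y ↦ Y
          case ok:
            recv[Bool] ↦ send[Bool]
              send[Int] ↦ recv[Int]
                Y ↦ Y
          case more:
            recv[Str] ↦ send[Str]
              send[Unit] ↦ recv[Unit]
                Y ↦ Y
      case stop:
        send[Int] ↦ recv[Int]
          recv[Str] ↦ send[Str]
            select{ok,retry} ↦ offer{ok,retry}  (internal→external)
              case ok:
                end ↦ end
              case retry:
                Y ↦ Y
      case ok:
        offer{retry,data} ↦ select{retry,data}  (offer→select)
          case retry:
            offer{retry,stop} ↦ select{retry,stop}  (offer→select)
              case retry:
                recv[Int] ↦ send[Int]
                  Y ↦ Y
              case stop:
                offer{retry,more} ↦ select{retry,more}  (offer→select)
                  case retry:
                    Y ↦ Y
                  case more:
                    Y ↦ Y
          case data:
            offer{err,retry,ack} ↦ select{err,retry,ack}  (offer→select)
              case err:
                recv[Unit] ↦ send[Unit]
                  Y ↦ Y
              case retry:
                recv[Str] ↦ send[Str]
                  Y ↦ Y
              case ack:
                select{ok,ack} ↦ offer{ok,ack}  (internal→external)
                  case ok:
                    end ↦ end
                  case ack:
                    end ↦ end

μY.recv[Int].select{data: offer{retry: offer{err: send[Int].end, stop: select{ack: Y, more: end}, ok: send[Str].Y}, ok: send[Bool].recv[Int].Y, more: send[Str].recv[Unit].Y}, stop: recv[Int].send[Str].offer{ok: end, retry: Y}, ok: select{retry: select{retry: send[Int].Y, stop: select{retry: Y, more: Y}}, data: select{err: send[Unit].Y, retry: send[Str].Y, ack: offer{ok: end, ack: end}}}}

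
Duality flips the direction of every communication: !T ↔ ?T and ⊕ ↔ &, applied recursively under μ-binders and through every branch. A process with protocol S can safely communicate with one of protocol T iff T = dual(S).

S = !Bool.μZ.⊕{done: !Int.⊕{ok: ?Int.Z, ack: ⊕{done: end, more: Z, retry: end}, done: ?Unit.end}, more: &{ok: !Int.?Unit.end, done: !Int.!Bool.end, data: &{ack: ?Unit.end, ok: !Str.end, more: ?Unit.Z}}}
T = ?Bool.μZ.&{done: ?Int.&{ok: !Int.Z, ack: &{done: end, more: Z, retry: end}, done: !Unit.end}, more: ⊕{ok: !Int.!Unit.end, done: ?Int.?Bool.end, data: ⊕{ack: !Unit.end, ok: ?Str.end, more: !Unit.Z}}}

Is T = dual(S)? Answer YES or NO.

NO

!Bool ‖ ?Bool  match
  μZ ‖ μZ  match (binder kept)
    ⊕{done,more} ‖ &{done,more}  match label sets agree
      [done]
        !Int ‖ ?Int  match
          ⊕{ok,ack,done} ‖ &{ok,ack,done}  match label sets agree
            [ok]
              ?Int ‖ !Int  match
                Z ‖ Z  match
            [ack]
              ⊕{done,more,retry} ‖ &{done,more,retry}  match label sets agree
                [done]
                  end ‖ end  match
                [more]
                  Z ‖ Z  match
                [retry]
                  end ‖ end  match
            [done]
              ?Unit ‖ !Unit  match
                end ‖ end  match
      [more]
        &{ok,done,data} ‖ ⊕{ok,done,data}  match label sets agree
          [ok]
            !Int ‖ !Int  ✗ same direction on both sides — not dual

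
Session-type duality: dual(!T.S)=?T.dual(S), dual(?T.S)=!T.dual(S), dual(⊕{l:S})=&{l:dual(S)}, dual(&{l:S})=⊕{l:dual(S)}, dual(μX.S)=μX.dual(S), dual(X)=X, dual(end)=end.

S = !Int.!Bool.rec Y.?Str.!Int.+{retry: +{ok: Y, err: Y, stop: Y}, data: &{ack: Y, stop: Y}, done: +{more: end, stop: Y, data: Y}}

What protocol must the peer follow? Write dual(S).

!Int = ?Int
  !Bool = ?Bool
    rec Y = rec Y  (μ self-dual)
      ?Str = !Str
        !Int = ?Int
          +{retry,data,done} = &{retry,data,done}  (⊕→&)
            • retry:
              +{ok,err,stop} = &{ok,err,stop}  (⊕→&)
                • ok:
                  Y self-dual
                • err:
                  Y self-dual
                • stop:
                  Y self-dual
            • data:
              &{ack,stop} = +{ack,stop}  (external→internal)
                • ack:
                  Y self-dual
                • stop:
                  Y self-dual
            • done:
              +{more,stop,data} = &{more,stop,data}  (⊕→&)
                • more:
                  end self-dual
                • stop:
                  Y self-dual
                • data:
                  Y self-dual

?Int.?Bool.rec Y.!Str.?Int.&{retry: &{ok: Y, err: Y, stop: Y}, data: +{ack: Y, stop: Y}, done: &{more: end, stop: Y, data: Y}}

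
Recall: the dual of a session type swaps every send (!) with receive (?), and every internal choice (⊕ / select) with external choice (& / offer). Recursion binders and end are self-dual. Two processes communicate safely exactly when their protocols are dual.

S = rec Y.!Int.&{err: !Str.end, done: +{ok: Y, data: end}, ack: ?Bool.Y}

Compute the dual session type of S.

rec Y.?Int.+{err: ?Str.end, done: &{ok: Y, data: end}, ack: !Bool.Y}

rec Y ↦ rec Y  (rec unchanged)
  !Int ↦ ?Int
    &{err,done,ack} ↦ +{err,done,ack}  (external→internal)
      • err:
        !Str ↦ ?Str
          end ↦ end
      • done:
        +{ok,data} ↦ &{ok,data}  (internal→external)
          • ok:
            Y ↦ Y
          • data:
            end ↦ end
      • ack:
        ?Bool ↦ !Bool
          Y ↦ Y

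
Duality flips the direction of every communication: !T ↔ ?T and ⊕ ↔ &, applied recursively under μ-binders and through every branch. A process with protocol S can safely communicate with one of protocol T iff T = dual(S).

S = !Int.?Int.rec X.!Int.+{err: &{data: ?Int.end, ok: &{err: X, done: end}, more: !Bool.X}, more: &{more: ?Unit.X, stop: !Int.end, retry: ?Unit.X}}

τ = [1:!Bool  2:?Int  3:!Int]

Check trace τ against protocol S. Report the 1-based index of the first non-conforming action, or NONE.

1

step 1: got !Bool, protocol expects !Int  ✗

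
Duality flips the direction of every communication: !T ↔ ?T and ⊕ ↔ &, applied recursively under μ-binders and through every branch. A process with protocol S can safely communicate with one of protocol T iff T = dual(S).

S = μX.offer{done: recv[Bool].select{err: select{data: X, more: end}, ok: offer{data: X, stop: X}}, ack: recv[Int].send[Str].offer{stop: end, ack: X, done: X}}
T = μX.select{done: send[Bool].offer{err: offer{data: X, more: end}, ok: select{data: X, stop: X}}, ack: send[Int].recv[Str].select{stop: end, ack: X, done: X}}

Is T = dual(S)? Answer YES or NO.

YES

μX ‖ μX  ✓ (rec unchanged)
  offer{done,ack} ‖ select{done,ack}  ✓ label sets agree
    case done:
      recv[Bool] ‖ send[Bool]  ✓
        select{err,ok} ‖ offer{err,ok}  ✓ label sets agree
          case err:
            select{data,more} ‖ offer{data,more}  ✓ label sets agree
              case data:
                X ‖ X  ✓
              case more:
                end ‖ end  ✓
          case ok:
            offer{data,stop} ‖ select{data,stop}  ✓ label sets agree
              case data:
                X ‖ X  ✓
              case stop:
                X ‖ X  ✓
    case ack:
      recv[Int] ‖ send[Int]  ✓
        send[Str] ‖ recv[Str]  ✓
          offer{stop,ack,done} ‖ select{stop,ack,done}  ✓ label sets agree
            case stop:
              end ‖ end  ✓
            case ack:
              X ‖ X  ✓
            case done:
              X ‖ X  ✓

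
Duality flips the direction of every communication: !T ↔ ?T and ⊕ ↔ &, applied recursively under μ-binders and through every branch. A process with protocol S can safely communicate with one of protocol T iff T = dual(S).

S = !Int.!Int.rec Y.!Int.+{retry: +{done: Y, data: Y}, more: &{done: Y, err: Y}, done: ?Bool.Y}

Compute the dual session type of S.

!Int ↦ ?Int
  !Int ↦ ?Int
    rec Y ↦ rec Y  (rec unchanged)
      !Int ↦ ?Int
        +{retry,more,done} ↦ &{retry,more,done}  (⊕→&)
          case retry:
            +{done,data} ↦ &{done,data}  (⊕→&)
              case done:
                dual(Y) = Y
              case data:
                dual(Y) = Y
          case more:
            &{done,err} ↦ +{done,err}  (offer→select)
              case done:
                dual(Y) = Y
              case err:
                dual(Y) = Y
          case done:
            ?Bool ↦ !Bool
              dual(Y) = Y

?Int.?Int.rec Y.?Int.&{retry: &{done: Y, data: Y}, more: +{done: Y, err: Y}, done: !Bool.Y}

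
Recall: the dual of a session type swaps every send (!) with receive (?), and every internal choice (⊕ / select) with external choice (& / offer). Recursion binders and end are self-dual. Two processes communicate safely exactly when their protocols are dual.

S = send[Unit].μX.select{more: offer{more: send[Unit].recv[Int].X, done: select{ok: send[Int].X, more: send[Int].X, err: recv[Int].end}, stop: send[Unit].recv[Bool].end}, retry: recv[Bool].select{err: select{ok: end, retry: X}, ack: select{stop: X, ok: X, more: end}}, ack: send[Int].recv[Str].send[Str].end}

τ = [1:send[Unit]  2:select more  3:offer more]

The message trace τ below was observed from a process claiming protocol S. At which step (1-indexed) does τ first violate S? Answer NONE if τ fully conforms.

[1] send[Unit]  match  residual = μX.…
[2] select more  match  residual = offer{more: send[Unit].recv[Int].μX.…, done: select{ok: send[Int].μX.…, more: send[Int].μX.…, err: recv[Int].end}, stop: send[Unit].recv[Bool].end}
[3] offer more  match  residual = send[Unit].recv[Int].μX.…
trace exhausted — no violation

NONE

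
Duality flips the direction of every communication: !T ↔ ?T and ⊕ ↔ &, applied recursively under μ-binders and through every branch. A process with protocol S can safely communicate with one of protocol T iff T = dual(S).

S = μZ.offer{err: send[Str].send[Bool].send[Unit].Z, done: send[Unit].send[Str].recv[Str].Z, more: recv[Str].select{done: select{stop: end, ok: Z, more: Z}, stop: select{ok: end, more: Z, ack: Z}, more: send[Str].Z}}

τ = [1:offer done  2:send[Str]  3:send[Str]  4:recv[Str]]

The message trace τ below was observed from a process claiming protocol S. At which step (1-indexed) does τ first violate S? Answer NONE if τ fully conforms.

@1 offer done  ✓  state: send[Unit].send[Str].recv[Str].μZ.…
@2 got send[Str], protocol expects send[Unit]  ✗

2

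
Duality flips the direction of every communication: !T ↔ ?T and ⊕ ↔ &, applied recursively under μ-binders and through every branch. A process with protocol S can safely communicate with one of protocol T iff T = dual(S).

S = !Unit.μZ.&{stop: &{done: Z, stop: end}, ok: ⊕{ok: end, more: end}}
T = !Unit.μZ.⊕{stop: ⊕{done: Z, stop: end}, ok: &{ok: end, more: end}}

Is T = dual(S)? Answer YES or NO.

NO

!Unit | !Unit  ✗ same direction on both sides — not dual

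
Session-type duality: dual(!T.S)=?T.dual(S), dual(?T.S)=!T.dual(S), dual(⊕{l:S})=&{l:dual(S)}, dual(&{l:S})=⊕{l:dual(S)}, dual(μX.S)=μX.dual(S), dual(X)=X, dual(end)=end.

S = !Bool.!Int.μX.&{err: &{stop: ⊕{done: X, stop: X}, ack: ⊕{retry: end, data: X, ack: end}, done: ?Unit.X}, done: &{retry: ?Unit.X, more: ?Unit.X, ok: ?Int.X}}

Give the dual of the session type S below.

?Bool.?Int.μX.⊕{err: ⊕{stop: &{done: X, stop: X}, ack: &{retry: end, data: X, ack: end}, done: !Unit.X}, done: ⊕{retry: !Unit.X, more: !Unit.X, ok: !Int.X}}

!Bool → ?Bool
  !Int → ?Int
    μX → μX  (μ self-dual)
      &{err,done} → ⊕{err,done}  (external→internal)
        case err:
          &{stop,ack,done} → ⊕{stop,ack,done}  (external→internal)
            case stop:
              ⊕{done,stop} → &{done,stop}  (select→offer)
                case done:
                  dual(X) = X
                case stop:
                  dual(X) = X
            case ack:
              ⊕{retry,data,ack} → &{retry,data,ack}  (select→offer)
                case retry:
                  dual(end) = end
                case data:
                  dual(X) = X
                case ack:
                  dual(end) = end
            case done:
              ?Unit → !Unit
                dual(X) = X
        case done:
          &{retry,more,ok} → ⊕{retry,more,ok}  (external→internal)
            case retry:
              ?Unit → !Unit
                dual(X) = X
            case more:
              ?Unit → !Unit
                dual(X) = X
            case ok:
              ?Int → !Int
                dual(X) = X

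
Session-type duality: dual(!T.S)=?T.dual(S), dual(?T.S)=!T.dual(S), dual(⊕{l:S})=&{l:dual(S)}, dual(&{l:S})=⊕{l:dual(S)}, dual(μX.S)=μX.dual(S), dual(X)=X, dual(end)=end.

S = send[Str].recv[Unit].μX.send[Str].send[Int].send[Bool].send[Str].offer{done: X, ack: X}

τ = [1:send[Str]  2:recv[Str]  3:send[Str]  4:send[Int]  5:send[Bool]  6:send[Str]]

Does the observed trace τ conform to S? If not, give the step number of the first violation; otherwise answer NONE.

2

[1] send[Str]  ok  now at recv[Unit].μX.…
[2] got recv[Str], protocol expects recv[Unit]  ✗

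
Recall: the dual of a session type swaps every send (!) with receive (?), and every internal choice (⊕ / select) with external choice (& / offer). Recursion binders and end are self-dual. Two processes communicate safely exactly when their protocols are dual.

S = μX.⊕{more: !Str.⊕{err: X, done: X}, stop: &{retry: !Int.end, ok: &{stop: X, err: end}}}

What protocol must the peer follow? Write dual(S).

μX ↦ μX  (rec unchanged)
  ⊕{more,stop} ↦ &{more,stop}  (⊕→&)
    case more:
      !Str ↦ ?Str
        ⊕{err,done} ↦ &{err,done}  (⊕→&)
          case err:
            X self-dual
          case done:
            X self-dual
    case stop:
      &{retry,ok} ↦ ⊕{retry,ok}  (external→internal)
        case retry:
          !Int ↦ ?Int
            end self-dual
        case ok:
          &{stop,err} ↦ ⊕{stop,err}  (external→internal)
            case stop:
              X self-dual
            case err:
              end self-dual

μX.&{more: ?Str.&{err: X, done: X}, stop: ⊕{retry: ?Int.end, ok: ⊕{stop: X, err: end}}}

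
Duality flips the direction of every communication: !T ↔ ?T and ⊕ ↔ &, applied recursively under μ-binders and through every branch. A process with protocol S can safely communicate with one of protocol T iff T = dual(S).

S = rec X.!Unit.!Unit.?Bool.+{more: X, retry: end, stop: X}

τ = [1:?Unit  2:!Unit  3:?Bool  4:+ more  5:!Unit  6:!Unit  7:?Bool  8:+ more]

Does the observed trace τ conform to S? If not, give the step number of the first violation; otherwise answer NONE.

@1 got ?Unit, protocol expects !Unit  ✗

1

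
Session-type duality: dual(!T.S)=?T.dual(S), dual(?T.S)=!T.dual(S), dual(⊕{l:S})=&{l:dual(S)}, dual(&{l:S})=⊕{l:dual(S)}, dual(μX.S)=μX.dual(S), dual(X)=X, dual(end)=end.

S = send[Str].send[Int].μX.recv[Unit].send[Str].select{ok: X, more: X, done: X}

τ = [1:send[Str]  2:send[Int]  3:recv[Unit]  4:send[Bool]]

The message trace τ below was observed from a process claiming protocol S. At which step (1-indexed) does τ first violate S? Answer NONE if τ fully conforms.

4

@1 send[Str]  ok  cont: send[Int].μX.…
@2 send[Int]  ok  cont: μX.…
@3 recv[Unit]  ok  cont: send[Str].select{ok: μX.…, more: μX.…, done: μX.…}
@4 got send[Bool], protocol expects send[Str]  ✗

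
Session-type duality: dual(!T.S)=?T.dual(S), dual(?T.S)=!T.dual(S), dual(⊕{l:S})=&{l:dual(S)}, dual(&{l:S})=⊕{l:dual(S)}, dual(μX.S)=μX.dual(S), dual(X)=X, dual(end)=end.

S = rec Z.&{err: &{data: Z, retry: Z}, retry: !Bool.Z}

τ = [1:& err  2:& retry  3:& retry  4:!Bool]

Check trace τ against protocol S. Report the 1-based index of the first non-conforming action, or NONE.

NONE

[1] & err  ok  state: &{data: rec Z.…, retry: rec Z.…}
[2] & retry  ok  state: rec Z.…
[3] & retry  ok  state: !Bool.rec Z.…
[4] !Bool  ok  state: rec Z.…
τ conforms to S (length 4)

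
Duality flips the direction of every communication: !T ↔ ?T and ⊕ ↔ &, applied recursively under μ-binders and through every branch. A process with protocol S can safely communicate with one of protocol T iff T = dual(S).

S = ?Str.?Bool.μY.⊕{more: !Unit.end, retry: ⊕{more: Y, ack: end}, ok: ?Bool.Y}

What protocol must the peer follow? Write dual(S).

!Str.!Bool.μY.&{more: ?Unit.end, retry: &{more: Y, ack: end}, ok: !Bool.Y}

?Str → !Str
  ?Bool → !Bool
    μY → μY  (binder kept)
      ⊕{more,retry,ok} → &{more,retry,ok}  (select→offer)
        [more]
          !Unit → ?Unit
            dual(end) = end
        [retry]
          ⊕{more,ack} → &{more,ack}  (select→offer)
            [more]
              dual(Y) = Y
            [ack]
              dual(end) = end
        [ok]
          ?Bool → !Bool
            dual(Y) = Y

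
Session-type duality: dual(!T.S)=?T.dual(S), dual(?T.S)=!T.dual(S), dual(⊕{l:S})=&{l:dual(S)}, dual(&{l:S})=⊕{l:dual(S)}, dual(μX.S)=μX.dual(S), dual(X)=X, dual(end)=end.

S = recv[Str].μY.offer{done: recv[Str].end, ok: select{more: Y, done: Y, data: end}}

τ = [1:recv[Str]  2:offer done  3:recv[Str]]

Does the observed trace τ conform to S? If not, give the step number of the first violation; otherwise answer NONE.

step 1: recv[Str]  ✓  state: μY.…
step 2: offer done  ✓  state: recv[Str].end
step 3: recv[Str]  ✓  state: end
all 3 steps conform

NONE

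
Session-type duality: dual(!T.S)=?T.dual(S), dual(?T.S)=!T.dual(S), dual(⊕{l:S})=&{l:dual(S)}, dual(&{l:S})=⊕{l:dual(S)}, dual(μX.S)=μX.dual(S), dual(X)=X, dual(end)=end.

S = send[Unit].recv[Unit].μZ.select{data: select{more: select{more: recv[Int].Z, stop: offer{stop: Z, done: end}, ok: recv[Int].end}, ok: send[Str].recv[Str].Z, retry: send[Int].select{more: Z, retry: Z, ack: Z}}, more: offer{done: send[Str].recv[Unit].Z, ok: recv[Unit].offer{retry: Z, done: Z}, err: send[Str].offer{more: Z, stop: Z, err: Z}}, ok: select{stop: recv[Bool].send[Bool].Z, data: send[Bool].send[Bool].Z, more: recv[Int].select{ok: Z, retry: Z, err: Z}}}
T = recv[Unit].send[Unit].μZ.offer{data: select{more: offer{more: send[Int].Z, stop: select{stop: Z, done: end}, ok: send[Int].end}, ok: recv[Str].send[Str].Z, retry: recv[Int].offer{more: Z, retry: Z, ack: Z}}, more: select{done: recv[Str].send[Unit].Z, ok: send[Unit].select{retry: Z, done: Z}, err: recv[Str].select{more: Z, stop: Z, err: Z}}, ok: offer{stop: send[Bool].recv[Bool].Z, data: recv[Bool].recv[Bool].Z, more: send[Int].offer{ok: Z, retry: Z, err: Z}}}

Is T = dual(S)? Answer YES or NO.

send[Unit] vs recv[Unit]  ok
  recv[Unit] vs send[Unit]  ok
    μZ vs μZ  ok (μ self-dual)
      select{data,more,ok} vs offer{data,more,ok}  ok label sets agree
        • data:
          select{more,ok,retry} vs select{more,ok,retry}  ✗ choice polarity not flipped — not dual

NO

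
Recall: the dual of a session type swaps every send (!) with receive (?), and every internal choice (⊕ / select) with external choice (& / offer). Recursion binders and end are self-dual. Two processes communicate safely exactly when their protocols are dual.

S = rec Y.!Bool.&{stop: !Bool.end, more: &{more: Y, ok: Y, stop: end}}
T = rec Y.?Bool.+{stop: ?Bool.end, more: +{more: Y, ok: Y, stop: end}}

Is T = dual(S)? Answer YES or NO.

YES

rec Y vs rec Y  ✓ (rec unchanged)
  !Bool vs ?Bool  ✓
    &{stop,more} vs +{stop,more}  ✓ same labels
      • stop:
        !Bool vs ?Bool  ✓
          end vs end  ✓
      • more:
        &{more,ok,stop} vs +{more,ok,stop}  ✓ same labels
          • more:
            Y vs Y  ✓
          • ok:
            Y vs Y  ✓
          • stop:
            end vs end  ✓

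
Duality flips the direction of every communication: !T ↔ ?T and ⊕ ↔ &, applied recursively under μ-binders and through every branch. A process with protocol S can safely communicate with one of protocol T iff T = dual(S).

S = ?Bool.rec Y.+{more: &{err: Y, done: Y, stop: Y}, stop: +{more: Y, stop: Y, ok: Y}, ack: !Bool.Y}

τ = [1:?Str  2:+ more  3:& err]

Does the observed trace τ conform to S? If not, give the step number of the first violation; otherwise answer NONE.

step 1: got ?Str, protocol expects ?Bool  ✗

1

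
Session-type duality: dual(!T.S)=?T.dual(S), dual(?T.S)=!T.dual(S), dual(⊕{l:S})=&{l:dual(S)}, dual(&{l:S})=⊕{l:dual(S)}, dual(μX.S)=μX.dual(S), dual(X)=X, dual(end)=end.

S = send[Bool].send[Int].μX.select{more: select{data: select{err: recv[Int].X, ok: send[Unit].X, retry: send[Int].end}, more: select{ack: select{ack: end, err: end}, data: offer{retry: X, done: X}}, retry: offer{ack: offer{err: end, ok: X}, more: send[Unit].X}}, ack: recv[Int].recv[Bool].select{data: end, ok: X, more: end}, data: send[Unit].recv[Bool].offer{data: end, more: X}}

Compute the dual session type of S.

recv[Bool].recv[Int].μX.offer{more: offer{data: offer{err: send[Int].X, ok: recv[Unit].X, retry: recv[Int].end}, more: offer{ack: offer{ack: end, err: end}, data: select{retry: X, done: X}}, retry: select{ack: select{err: end, ok: X}, more: recv[Unit].X}}, ack: send[Int].send[Bool].offer{data: end, ok: X, more: end}, data: recv[Unit].send[Bool].select{data: end, more: X}}

send[Bool] → recv[Bool]
  send[Int] → recv[Int]
    μX → μX  (rec unchanged)
      select{more,ack,data} → offer{more,ack,data}  (⊕→&)
        • more:
          select{data,more,retry} → offer{data,more,retry}  (⊕→&)
            • data:
              select{err,ok,retry} → offer{err,ok,retry}  (⊕→&)
                • err:
                  recv[Int] → send[Int]
                    dual(X) = X
                • ok:
                  send[Unit] → recv[Unit]
                    dual(X) = X
                • retry:
                  send[Int] → recv[Int]
                    dual(end) = end
            • more:
              select{ack,data} → offer{ack,data}  (⊕→&)
                • ack:
                  select{ack,err} → offer{ack,err}  (⊕→&)
                    • ack:
                      dual(end) = end
                    • err:
                      dual(end) = end
                • data:
                  offer{retry,done} → select{retry,done}  (offer→select)
                    • retry:
                      dual(X) = X
                    • done:
                      dual(X) = X
            • retry:
              offer{ack,more} → select{ack,more}  (offer→select)
                • ack:
                  offer{err,ok} → select{err,ok}  (offer→select)
                    • err:
                      dual(end) = end
                    • ok:
                      dual(X) = X
                • more:
                  send[Unit] → recv[Unit]
                    dual(X) = X
        • ack:
          recv[Int] → send[Int]
            recv[Bool] → send[Bool]
              select{data,ok,more} → offer{data,ok,more}  (⊕→&)
                • data:
                  dual(end) = end
                • ok:
                  dual(X) = X
                • more:
                  dual(end) = end
        • data:
          send[Unit] → recv[Unit]
            recv[Bool] → send[Bool]
              offer{data,more} → select{data,more}  (offer→select)
                • data:
                  dual(end) = end
                • more:
                  dual(X) = X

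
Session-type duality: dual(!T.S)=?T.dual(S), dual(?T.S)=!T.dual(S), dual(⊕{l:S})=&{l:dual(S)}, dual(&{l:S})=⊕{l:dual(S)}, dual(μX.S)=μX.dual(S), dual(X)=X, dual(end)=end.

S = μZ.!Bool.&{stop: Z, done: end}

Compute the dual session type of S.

μZ ↦ μZ  (rec unchanged)
  !Bool ↦ ?Bool
    &{stop,done} ↦ ⊕{stop,done}  (external→internal)
      [stop]
        Z self-dual
      [done]
        end self-dual

μZ.?Bool.⊕{stop: Z, done: end}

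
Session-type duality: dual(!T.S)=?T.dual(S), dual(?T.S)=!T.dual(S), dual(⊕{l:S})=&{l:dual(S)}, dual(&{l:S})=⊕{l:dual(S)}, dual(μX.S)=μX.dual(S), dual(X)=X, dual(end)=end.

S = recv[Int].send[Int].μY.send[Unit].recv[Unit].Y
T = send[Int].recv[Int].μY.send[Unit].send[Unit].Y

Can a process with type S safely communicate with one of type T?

recv[Int] ‖ send[Int]  ✓
  send[Int] ‖ recv[Int]  ✓
    μY ‖ μY  ✓ (binder kept)
      send[Unit] ‖ send[Unit]  ✗ same direction on both sides — not dual

NO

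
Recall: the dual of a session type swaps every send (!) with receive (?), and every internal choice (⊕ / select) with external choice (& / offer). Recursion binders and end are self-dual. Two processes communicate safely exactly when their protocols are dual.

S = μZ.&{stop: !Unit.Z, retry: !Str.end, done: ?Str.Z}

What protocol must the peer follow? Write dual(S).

μZ ↦ μZ  (binder kept)
  &{stop,retry,done} ↦ ⊕{stop,retry,done}  (&→⊕)
    [stop]
      !Unit ↦ ?Unit
        Z ↦ Z
    [retry]
      !Str ↦ ?Str
        end ↦ end
    [done]
      ?Str ↦ !Str
        Z ↦ Z

μZ.⊕{stop: ?Unit.Z, retry: ?Str.end, done: !Str.Z}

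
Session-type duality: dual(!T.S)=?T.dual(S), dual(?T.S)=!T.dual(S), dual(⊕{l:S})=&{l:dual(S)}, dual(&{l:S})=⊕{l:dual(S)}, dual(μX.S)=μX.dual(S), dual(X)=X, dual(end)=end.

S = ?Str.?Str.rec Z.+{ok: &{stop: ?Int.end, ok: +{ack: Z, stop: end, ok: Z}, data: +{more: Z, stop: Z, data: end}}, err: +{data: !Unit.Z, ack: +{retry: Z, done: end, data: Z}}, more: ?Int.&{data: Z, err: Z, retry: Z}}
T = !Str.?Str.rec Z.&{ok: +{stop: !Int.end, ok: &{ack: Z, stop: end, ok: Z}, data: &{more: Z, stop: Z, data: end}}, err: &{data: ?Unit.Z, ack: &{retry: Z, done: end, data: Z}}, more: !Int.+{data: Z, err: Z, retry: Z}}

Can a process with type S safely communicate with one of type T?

?Str vs !Str  ✓
  ?Str vs ?Str  ✗ same direction on both sides — not dual

NO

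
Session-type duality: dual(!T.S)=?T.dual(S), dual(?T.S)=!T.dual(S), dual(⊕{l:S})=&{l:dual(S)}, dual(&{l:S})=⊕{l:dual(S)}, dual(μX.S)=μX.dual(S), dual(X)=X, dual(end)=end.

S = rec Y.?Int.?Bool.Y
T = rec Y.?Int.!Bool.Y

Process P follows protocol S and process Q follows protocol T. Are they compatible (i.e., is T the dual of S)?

rec Y | rec Y  match (μ self-dual)
  ?Int | ?Int  ✗ same direction on both sides — not dual

NO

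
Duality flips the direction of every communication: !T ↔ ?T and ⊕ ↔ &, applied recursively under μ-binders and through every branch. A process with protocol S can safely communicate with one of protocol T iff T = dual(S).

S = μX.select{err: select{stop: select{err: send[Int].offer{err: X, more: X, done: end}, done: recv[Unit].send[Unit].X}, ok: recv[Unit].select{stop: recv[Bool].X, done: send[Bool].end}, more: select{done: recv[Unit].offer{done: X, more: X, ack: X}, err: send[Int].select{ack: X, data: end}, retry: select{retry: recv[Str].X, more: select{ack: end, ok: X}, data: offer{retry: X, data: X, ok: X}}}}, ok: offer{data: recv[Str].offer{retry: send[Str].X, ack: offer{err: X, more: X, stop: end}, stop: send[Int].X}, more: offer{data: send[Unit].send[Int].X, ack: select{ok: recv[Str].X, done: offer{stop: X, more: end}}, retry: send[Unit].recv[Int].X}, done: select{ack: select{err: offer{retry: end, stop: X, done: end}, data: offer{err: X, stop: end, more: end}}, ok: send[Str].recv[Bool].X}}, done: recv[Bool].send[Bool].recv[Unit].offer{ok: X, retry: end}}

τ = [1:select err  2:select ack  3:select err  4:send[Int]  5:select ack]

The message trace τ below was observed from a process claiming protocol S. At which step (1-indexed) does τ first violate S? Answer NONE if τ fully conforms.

2

@1 select err  ok  residual = select{stop: select{err: send[Int].offer{err: μX.…, more: μX.…, done: end}, done: recv[Unit].send[Unit].μX.…}, ok: recv[Unit].select{stop: recv[Bool].μX.…, done: send[Bool].end}, more: select{done: recv[Unit].offer{done: μX.…, more: μX.…, ack: μX.…}, err: send[Int].select{ack: μX.…, data: end}, retry: select{retry: recv[Str].μX.…, more: select{ack: end, ok: μX.…}, data: offer{retry: μX.…, data: μX.…, ok: μX.…}}}}
@2 got select ack, protocol expects select stop or select ok or select more  ✗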